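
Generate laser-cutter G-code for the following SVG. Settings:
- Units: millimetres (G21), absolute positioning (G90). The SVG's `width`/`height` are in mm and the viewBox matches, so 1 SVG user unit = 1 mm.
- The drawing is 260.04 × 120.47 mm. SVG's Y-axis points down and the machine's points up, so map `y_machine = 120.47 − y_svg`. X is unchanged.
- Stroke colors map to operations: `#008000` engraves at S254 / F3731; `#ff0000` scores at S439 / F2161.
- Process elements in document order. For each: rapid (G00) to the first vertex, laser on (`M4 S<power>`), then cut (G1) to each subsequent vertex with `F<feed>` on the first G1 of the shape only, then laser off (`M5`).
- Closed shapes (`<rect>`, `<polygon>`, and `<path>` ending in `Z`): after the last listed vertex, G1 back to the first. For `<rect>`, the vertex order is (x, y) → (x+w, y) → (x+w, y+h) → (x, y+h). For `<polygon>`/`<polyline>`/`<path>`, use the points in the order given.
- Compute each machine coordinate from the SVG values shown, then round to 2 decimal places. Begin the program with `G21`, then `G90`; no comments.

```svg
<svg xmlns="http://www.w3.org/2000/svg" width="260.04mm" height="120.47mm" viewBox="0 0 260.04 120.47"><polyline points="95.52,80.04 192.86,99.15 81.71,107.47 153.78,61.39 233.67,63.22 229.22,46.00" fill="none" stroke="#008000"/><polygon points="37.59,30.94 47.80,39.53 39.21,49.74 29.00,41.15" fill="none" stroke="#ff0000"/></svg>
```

1 u = 1 mm; y_m = 120.47 − y.

[1] `<polyline>` open polyline, #008000→engrave S254 F3731: (95.52,40.43) → (192.86,21.32) → (81.71,13.00) → (153.78,59.08) → (233.67,57.25) → (229.22,74.47)

[2] `<polygon>` regular polygon, #ff0000→score S439 F2161: (37.59,89.53) → (47.80,80.94) → (39.21,70.73) → (29.00,79.32) → (37.59,89.53) (closed)

G21
G90
G00 X95.52 Y40.43
M4 S254
G1 X192.86 Y21.32 F3731
G1 X81.71 Y13.00
G1 X153.78 Y59.08
G1 X233.67 Y57.25
G1 X229.22 Y74.47
M5
G00 X37.59 Y89.53
M4 S439
G1 X47.80 Y80.94 F2161
G1 X39.21 Y70.73
G1 X29.00 Y79.32
G1 X37.59 Y89.53
M5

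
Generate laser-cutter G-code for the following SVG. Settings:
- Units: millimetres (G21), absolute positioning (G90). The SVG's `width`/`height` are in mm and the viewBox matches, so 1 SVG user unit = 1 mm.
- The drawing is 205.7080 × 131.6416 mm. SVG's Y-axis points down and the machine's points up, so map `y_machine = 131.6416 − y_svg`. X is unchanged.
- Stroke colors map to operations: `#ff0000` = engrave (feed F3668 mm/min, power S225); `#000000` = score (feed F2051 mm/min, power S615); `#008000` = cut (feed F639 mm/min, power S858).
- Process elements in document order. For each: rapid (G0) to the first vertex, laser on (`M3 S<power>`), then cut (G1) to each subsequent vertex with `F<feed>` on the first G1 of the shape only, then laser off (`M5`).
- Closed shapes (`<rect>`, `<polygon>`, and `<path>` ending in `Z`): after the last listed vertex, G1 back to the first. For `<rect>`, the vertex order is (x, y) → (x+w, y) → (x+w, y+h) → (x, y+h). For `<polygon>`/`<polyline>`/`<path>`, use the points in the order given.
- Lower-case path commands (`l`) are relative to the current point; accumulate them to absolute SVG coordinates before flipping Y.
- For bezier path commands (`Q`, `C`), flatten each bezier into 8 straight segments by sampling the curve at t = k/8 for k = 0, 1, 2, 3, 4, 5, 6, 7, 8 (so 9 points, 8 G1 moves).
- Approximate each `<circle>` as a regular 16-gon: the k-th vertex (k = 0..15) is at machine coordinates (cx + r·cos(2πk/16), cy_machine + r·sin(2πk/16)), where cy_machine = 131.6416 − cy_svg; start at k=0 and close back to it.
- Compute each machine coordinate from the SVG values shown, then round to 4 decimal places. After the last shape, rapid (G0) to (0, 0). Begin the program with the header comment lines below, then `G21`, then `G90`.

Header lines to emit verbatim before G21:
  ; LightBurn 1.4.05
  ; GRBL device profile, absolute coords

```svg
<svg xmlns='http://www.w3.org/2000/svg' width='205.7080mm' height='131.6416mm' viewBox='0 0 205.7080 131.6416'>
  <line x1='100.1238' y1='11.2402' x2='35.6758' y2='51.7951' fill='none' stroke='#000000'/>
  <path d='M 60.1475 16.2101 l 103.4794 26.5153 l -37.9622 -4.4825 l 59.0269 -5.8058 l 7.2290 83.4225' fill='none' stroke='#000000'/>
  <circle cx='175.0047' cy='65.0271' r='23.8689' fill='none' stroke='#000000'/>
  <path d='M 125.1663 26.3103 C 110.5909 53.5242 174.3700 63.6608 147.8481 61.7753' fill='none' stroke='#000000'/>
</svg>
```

; LightBurn 1.4.05
; GRBL device profile, absolute coords
G21
G90
G0 X100.1238 Y120.4014
M3 S615
G1 X35.6758 Y79.8465 F2051
M5
G0 X60.1475 Y115.4315
M3 S615
G1 X163.6269 Y88.9162 F2051
G1 X125.6647 Y93.3987
G1 X184.6916 Y99.2045
G1 X191.9206 Y15.7820
M5
G0 X198.8736 Y66.6145
M3 S615
G1 X197.0567 Y75.7487 F2051
G1 X191.8826 Y83.4924
G1 X184.1389 Y88.6665
G1 X175.0047 Y90.4834
G1 X165.8705 Y88.6665
G1 X158.1268 Y83.4924
G1 X152.9527 Y75.7487
G1 X151.1358 Y66.6145
G1 X152.9527 Y57.4803
G1 X158.1268 Y49.7366
G1 X165.8705 Y44.5625
G1 X175.0047 Y42.7456
G1 X184.1389 Y44.5625
G1 X191.8826 Y49.7366
G1 X197.0567 Y57.4803
G1 X198.8736 Y66.6145
M5
G0 X125.1663 Y105.3313
M3 S615
G1 X123.0440 Y95.9167 F2051
G1 X126.2910 Y88.0439
G1 X132.9308 Y81.6536
G1 X140.9871 Y76.6865
G1 X148.4834 Y73.0835
G1 X153.4433 Y70.7853
G1 X153.8904 Y69.7326
G1 X147.8481 Y69.8663
M5
G0 X0.0000 Y0.0000

Since the viewBox matches the mm dimensions, user units are millimetres directly. The only transform is the Y-flip y_m = 131.6416 − y_svg.

Shape 1 is a line segment drawn with `<line>`. Its stroke #000000 means score at S615, F2051. After flipping Y the toolpath is (100.1238,120.4014) → (35.6758,79.8465).

Shape 2 is a open polyline drawn with `<path>`. Its stroke #000000 means score at S615, F2051. After flipping Y the toolpath is (60.1475,115.4315) → (163.6269,88.9162) → (125.6647,93.3987) → (184.6916,99.2045) → (191.9206,15.7820).

Shape 3 is a circle drawn with `<circle>`. Its stroke #000000 means score at S615, F2051. After flipping Y the toolpath is (198.8736,66.6145) → (197.0567,75.7487) → (191.8826,83.4924) → (184.1389,88.6665) → (175.0047,90.4834) → (165.8705,88.6665) → (158.1268,83.4924) → (152.9527,75.7487) → (151.1358,66.6145) → (152.9527,57.4803) → (158.1268,49.7366) → (165.8705,44.5625) → (175.0047,42.7456) → (184.1389,44.5625) → (191.8826,49.7366) → (197.0567,57.4803) → (198.8736,66.6145), returning to the start.

Shape 4 is a cubic bezier drawn with `<path>`. Its stroke #000000 means score at S615, F2051. After flipping Y the toolpath is (125.1663,105.3313) → (123.0440,95.9167) → (126.2910,88.0439) → (132.9308,81.6536) → (140.9871,76.6865) → (148.4834,73.0835) → (153.4433,70.7853) → (153.8904,69.7326) → (147.8481,69.8663).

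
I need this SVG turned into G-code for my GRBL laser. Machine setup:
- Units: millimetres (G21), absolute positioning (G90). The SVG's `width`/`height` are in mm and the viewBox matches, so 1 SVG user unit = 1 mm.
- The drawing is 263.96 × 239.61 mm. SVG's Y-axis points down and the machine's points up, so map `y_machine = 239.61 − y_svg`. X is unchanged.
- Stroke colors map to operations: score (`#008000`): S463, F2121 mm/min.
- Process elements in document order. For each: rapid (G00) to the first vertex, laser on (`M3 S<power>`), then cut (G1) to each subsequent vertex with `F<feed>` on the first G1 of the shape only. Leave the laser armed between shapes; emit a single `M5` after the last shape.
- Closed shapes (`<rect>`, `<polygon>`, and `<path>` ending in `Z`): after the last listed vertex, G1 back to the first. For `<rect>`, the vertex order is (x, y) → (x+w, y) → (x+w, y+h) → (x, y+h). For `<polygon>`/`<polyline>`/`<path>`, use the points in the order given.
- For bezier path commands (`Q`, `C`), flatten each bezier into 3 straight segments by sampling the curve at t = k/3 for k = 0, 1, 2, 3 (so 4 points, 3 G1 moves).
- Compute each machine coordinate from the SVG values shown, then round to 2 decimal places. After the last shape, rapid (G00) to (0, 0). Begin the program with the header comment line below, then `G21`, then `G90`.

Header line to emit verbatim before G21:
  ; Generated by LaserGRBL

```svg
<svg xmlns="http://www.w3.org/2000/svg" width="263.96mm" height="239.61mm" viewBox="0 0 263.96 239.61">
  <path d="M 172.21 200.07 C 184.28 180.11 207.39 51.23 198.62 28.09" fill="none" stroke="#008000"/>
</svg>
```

Since the viewBox matches the mm dimensions, user units are millimetres directly. The only transform is the Y-flip y_m = 239.61 − y_svg.

Shape 1 is a cubic bezier drawn with `<path>`. Its stroke #008000 means score at S463, F2121. After flipping Y the toolpath is (172.21,39.54) → (186.37,87.86) → (198.35,161.08) → (198.62,211.52).

; Generated by LaserGRBL
G21
G90
G00 X172.21 Y39.54
M3 S463
G1 X186.37 Y87.86 F2121
G1 X198.35 Y161.08
G1 X198.62 Y211.52
M5
G00 X0.00 Y0.00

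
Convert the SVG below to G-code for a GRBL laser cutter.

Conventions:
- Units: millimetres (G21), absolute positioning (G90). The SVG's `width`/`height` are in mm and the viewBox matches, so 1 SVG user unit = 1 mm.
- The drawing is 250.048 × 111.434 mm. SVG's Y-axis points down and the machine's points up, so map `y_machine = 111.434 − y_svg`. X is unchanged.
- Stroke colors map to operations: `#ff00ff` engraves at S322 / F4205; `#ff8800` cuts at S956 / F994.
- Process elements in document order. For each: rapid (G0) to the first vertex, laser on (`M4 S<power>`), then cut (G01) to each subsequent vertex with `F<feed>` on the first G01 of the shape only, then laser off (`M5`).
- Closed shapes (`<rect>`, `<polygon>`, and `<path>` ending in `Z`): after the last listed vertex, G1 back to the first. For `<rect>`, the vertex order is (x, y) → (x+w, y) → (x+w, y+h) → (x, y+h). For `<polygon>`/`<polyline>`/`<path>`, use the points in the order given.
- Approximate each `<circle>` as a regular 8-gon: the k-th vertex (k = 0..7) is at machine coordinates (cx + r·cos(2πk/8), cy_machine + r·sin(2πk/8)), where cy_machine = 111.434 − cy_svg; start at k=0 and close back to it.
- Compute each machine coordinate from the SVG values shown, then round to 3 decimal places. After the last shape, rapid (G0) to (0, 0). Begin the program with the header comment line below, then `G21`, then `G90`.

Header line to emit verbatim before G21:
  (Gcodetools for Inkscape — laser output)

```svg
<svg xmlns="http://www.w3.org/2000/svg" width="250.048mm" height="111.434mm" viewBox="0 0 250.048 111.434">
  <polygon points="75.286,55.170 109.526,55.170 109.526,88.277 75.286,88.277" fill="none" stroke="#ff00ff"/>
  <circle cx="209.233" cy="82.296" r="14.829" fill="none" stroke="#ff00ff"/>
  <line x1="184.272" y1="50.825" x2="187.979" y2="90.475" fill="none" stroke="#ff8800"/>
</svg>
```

Since the viewBox matches the mm dimensions, user units are millimetres directly. The only transform is the Y-flip y_m = 111.434 − y_svg.

Shape 1 is a rectangle drawn with `<polygon>`. Its stroke #ff00ff means engrave at S322, F4205. After flipping Y the toolpath is (75.286,56.264) → (109.526,56.264) → (109.526,23.157) → (75.286,23.157) → (75.286,56.264), returning to the start.

Shape 2 is a circle drawn with `<circle>`. Its stroke #ff00ff means engrave at S322, F4205. After flipping Y the toolpath is (224.062,29.138) → (219.719,39.624) → (209.233,43.967) → (198.747,39.624) → (194.404,29.138) → (198.747,18.652) → (209.233,14.309) → (219.719,18.652) → (224.062,29.138), returning to the start.

Shape 3 is a line segment drawn with `<line>`. Its stroke #ff8800 means cut at S956, F994. After flipping Y the toolpath is (184.272,60.609) → (187.979,20.959).

(Gcodetools for Inkscape — laser output)
G21
G90
G0 X75.286 Y56.264
M4 S322
G01 X109.526 Y56.264 F4205
G01 X109.526 Y23.157
G01 X75.286 Y23.157
G01 X75.286 Y56.264
M5
G0 X224.062 Y29.138
M4 S322
G01 X219.719 Y39.624 F4205
G01 X209.233 Y43.967
G01 X198.747 Y39.624
G01 X194.404 Y29.138
G01 X198.747 Y18.652
G01 X209.233 Y14.309
G01 X219.719 Y18.652
G01 X224.062 Y29.138
M5
G0 X184.272 Y60.609
M4 S956
G01 X187.979 Y20.959 F994
M5
G0 X0.000 Y0.000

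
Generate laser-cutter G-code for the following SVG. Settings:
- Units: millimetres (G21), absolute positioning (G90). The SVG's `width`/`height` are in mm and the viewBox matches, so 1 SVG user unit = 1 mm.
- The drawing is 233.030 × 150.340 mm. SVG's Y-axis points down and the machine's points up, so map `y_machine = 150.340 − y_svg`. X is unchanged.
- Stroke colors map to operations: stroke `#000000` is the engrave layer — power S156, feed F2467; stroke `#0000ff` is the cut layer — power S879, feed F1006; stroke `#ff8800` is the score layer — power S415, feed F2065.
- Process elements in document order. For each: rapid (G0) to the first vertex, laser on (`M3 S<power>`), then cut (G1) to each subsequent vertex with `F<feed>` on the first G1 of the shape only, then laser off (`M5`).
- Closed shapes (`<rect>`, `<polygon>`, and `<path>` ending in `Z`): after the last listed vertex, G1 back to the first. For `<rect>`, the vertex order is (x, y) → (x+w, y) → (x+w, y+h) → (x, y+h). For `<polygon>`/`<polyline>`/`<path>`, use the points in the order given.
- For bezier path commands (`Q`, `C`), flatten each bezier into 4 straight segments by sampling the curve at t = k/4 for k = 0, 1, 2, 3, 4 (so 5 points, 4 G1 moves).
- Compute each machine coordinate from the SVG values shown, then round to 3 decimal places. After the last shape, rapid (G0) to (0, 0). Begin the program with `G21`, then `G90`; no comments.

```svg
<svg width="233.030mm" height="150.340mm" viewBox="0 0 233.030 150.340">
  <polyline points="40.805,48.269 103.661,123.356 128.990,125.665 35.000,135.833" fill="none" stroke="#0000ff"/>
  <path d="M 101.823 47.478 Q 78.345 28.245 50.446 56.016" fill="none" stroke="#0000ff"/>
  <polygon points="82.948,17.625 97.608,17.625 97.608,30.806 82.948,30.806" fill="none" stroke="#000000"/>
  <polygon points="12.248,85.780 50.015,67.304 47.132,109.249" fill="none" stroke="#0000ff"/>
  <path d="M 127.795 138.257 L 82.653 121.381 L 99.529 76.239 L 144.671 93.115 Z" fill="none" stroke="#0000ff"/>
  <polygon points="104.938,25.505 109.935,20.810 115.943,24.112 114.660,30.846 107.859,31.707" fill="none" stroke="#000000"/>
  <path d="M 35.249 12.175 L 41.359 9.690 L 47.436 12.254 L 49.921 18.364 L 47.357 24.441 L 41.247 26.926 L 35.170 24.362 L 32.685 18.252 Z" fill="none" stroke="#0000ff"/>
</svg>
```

G21
G90
G0 X40.805 Y102.071
M3 S879
G1 X103.661 Y26.984 F1006
G1 X128.990 Y24.675
G1 X35.000 Y14.507
M5
G0 X101.823 Y102.862
M3 S879
G1 X89.808 Y109.541 F1006
G1 X77.240 Y110.344
G1 X64.119 Y105.272
G1 X50.446 Y94.324
M5
G0 X82.948 Y132.715
M3 S156
G1 X97.608 Y132.715 F2467
G1 X97.608 Y119.534
G1 X82.948 Y119.534
G1 X82.948 Y132.715
M5
G0 X12.248 Y64.560
M3 S879
G1 X50.015 Y83.036 F1006
G1 X47.132 Y41.091
G1 X12.248 Y64.560
M5
G0 X127.795 Y12.083
M3 S879
G1 X82.653 Y28.959 F1006
G1 X99.529 Y74.101
G1 X144.671 Y57.225
G1 X127.795 Y12.083
M5
G0 X104.938 Y124.835
M3 S156
G1 X109.935 Y129.530 F2467
G1 X115.943 Y126.228
G1 X114.660 Y119.494
G1 X107.859 Y118.633
G1 X104.938 Y124.835
M5
G0 X35.249 Y138.165
M3 S879
G1 X41.359 Y140.650 F1006
G1 X47.436 Y138.086
G1 X49.921 Y131.976
G1 X47.357 Y125.899
G1 X41.247 Y123.414
G1 X35.170 Y125.978
G1 X32.685 Y132.088
G1 X35.249 Y138.165
M5
G0 X0.000 Y0.000

Since the viewBox matches the mm dimensions, user units are millimetres directly. The only transform is the Y-flip y_m = 150.340 − y_svg.

Shape 1 is a open polyline drawn with `<polyline>`. Its stroke #0000ff means cut at S879, F1006. After flipping Y the toolpath is (40.805,102.071) → (103.661,26.984) → (128.990,24.675) → (35.000,14.507).

Shape 2 is a quadratic bezier drawn with `<path>`. Its stroke #0000ff means cut at S879, F1006. After flipping Y the toolpath is (101.823,102.862) → (89.808,109.541) → (77.240,110.344) → (64.119,105.272) → (50.446,94.324).

Shape 3 is a rectangle drawn with `<polygon>`. Its stroke #000000 means engrave at S156, F2467. After flipping Y the toolpath is (82.948,132.715) → (97.608,132.715) → (97.608,119.534) → (82.948,119.534) → (82.948,132.715), returning to the start.

Shape 4 is a regular polygon drawn with `<polygon>`. Its stroke #0000ff means cut at S879, F1006. After flipping Y the toolpath is (12.248,64.560) → (50.015,83.036) → (47.132,41.091) → (12.248,64.560), returning to the start.

Shape 5 is a regular polygon drawn with `<path>`. Its stroke #0000ff means cut at S879, F1006. After flipping Y the toolpath is (127.795,12.083) → (82.653,28.959) → (99.529,74.101) → (144.671,57.225) → (127.795,12.083), returning to the start.

Shape 6 is a regular polygon drawn with `<polygon>`. Its stroke #000000 means engrave at S156, F2467. After flipping Y the toolpath is (104.938,124.835) → (109.935,129.530) → (115.943,126.228) → (114.660,119.494) → (107.859,118.633) → (104.938,124.835), returning to the start.

Shape 7 is a regular polygon drawn with `<path>`. Its stroke #0000ff means cut at S879, F1006. After flipping Y the toolpath is (35.249,138.165) → (41.359,140.650) → (47.436,138.086) → (49.921,131.976) → (47.357,125.899) → (41.247,123.414) → (35.170,125.978) → (32.685,132.088) → (35.249,138.165), returning to the start.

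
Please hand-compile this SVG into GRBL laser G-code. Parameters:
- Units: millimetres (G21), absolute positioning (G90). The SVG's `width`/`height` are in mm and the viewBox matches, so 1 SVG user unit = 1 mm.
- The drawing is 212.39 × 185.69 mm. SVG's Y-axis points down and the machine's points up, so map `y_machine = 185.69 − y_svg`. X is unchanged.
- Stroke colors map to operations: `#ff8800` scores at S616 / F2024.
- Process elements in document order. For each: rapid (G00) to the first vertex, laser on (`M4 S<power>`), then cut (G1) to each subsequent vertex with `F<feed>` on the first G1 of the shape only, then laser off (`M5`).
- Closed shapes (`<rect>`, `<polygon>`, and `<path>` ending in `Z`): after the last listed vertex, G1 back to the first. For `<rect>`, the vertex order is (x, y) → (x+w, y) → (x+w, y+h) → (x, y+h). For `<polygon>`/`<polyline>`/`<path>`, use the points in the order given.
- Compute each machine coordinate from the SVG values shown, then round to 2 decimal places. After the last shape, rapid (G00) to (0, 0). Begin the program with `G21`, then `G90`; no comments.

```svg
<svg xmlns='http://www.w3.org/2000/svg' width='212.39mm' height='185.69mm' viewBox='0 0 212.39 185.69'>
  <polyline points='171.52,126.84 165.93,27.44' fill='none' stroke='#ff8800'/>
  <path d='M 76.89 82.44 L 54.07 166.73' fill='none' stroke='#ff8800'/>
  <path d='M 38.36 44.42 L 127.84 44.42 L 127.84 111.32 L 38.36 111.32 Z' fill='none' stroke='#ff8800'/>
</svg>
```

G21
G90
G00 X171.52 Y58.85
M4 S616
G1 X165.93 Y158.25 F2024
M5
G00 X76.89 Y103.25
M4 S616
G1 X54.07 Y18.96 F2024
M5
G00 X38.36 Y141.27
M4 S616
G1 X127.84 Y141.27 F2024
G1 X127.84 Y74.37
G1 X38.36 Y74.37
G1 X38.36 Y141.27
M5
G00 X0.00 Y0.00

viewBox `0 0 212.39 185.69` with mm width/height → 1 unit = 1 mm. Flip: y_m = 185.69 − y_svg.

**Shape 1** — `<polyline>` line segment, stroke `#ff8800` → score (S616, F2024). Machine vertices: (171.52,58.85) → (165.93,158.25). Open path.

**Shape 2** — `<path>` line segment, stroke `#ff8800` → score (S616, F2024). Machine vertices: (76.89,103.25) → (54.07,18.96). Open path.

**Shape 3** — `<path>` rectangle, stroke `#ff8800` → score (S616, F2024). Machine vertices: (38.36,141.27) → (127.84,141.27) → (127.84,74.37) → (38.36,74.37) → (38.36,141.27). Closed: final G1 returns to the first vertex.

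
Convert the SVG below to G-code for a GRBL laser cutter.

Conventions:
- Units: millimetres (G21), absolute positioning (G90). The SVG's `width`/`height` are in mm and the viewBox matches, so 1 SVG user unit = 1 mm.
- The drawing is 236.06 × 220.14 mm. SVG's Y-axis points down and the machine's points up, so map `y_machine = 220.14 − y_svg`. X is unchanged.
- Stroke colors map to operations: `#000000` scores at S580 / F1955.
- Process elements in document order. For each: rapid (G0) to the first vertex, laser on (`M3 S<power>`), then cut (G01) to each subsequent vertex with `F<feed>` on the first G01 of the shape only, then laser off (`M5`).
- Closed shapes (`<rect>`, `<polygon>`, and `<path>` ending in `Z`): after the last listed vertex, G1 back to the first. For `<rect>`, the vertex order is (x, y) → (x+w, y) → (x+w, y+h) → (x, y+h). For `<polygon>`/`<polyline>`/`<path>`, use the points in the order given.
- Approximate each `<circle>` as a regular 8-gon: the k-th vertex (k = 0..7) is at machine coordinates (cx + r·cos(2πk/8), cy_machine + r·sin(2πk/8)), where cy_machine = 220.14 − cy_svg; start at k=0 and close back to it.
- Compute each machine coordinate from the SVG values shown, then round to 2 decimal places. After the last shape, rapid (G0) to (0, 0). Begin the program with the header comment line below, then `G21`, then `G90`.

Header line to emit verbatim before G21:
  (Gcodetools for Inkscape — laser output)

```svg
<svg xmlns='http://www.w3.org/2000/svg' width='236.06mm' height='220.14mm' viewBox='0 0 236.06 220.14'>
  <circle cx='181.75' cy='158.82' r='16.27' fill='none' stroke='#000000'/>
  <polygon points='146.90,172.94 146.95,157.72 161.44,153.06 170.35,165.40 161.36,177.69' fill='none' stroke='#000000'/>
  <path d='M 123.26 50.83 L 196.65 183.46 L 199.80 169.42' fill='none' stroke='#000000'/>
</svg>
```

(Gcodetools for Inkscape — laser output)
G21
G90
G0 X198.02 Y61.32
M3 S580
G01 X193.25 Y72.82 F1955
G01 X181.75 Y77.59
G01 X170.25 Y72.82
G01 X165.48 Y61.32
G01 X170.25 Y49.82
G01 X181.75 Y45.05
G01 X193.25 Y49.82
G01 X198.02 Y61.32
M5
G0 X146.90 Y47.20
M3 S580
G01 X146.95 Y62.42 F1955
G01 X161.44 Y67.08
G01 X170.35 Y54.74
G01 X161.36 Y42.45
G01 X146.90 Y47.20
M5
G0 X123.26 Y169.31
M3 S580
G01 X196.65 Y36.68 F1955
G01 X199.80 Y50.72
M5
G0 X0.00 Y0.00

1 u = 1 mm; y_m = 220.14 − y.

[1] `<circle>` circle, #000000→score S580 F1955: (198.02,61.32) → (193.25,72.82) → (181.75,77.59) → (170.25,72.82) → (165.48,61.32) → (170.25,49.82) → (181.75,45.05) → (193.25,49.82) → (198.02,61.32) (closed)

[2] `<polygon>` regular polygon, #000000→score S580 F1955: (146.90,47.20) → (146.95,62.42) → (161.44,67.08) → (170.35,54.74) → (161.36,42.45) → (146.90,47.20) (closed)

[3] `<path>` open polyline, #000000→score S580 F1955: (123.26,169.31) → (196.65,36.68) → (199.80,50.72)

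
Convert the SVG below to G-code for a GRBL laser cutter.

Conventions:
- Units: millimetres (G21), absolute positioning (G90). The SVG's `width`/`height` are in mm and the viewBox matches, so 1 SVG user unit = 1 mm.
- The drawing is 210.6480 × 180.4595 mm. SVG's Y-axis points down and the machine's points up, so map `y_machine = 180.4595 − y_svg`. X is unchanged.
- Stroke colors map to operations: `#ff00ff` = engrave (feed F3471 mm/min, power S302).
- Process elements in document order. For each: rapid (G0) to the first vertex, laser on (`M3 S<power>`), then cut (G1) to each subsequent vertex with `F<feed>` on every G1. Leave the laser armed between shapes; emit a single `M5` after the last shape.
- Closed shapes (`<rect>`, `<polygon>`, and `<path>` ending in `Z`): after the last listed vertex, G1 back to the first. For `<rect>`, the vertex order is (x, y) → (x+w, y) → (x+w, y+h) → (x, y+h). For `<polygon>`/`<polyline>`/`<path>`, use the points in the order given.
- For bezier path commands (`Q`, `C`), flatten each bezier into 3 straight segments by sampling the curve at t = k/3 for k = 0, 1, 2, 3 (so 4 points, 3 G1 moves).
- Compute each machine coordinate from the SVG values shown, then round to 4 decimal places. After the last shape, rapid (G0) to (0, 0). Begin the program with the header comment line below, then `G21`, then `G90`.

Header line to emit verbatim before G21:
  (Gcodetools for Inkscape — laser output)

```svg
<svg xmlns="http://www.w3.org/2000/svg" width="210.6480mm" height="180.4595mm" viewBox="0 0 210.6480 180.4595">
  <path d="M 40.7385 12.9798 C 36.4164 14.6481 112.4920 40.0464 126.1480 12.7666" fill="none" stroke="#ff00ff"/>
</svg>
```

viewBox `0 0 210.6480 180.4595` with mm width/height → 1 unit = 1 mm. Flip: y_m = 180.4595 − y_svg.

**Shape 1** — `<path>` cubic bezier, stroke `#ff00ff` → engrave (S302, F3471). Control points (SVG): P0=(40.7385,12.9798), P1=(36.4164,14.6481), P2=(112.4920,40.0464), P3=(126.1480,12.7666); sampled at t=k/3. Machine vertices: (40.7385,167.4797) → (57.9261,160.7313) → (96.9750,155.1425) → (126.1480,167.6929). Open path.

(Gcodetools for Inkscape — laser output)
G21
G90
G0 X40.7385 Y167.4797
M3 S302
G1 X57.9261 Y160.7313 F3471
G1 X96.9750 Y155.1425 F3471
G1 X126.1480 Y167.6929 F3471
M5
G0 X0.0000 Y0.0000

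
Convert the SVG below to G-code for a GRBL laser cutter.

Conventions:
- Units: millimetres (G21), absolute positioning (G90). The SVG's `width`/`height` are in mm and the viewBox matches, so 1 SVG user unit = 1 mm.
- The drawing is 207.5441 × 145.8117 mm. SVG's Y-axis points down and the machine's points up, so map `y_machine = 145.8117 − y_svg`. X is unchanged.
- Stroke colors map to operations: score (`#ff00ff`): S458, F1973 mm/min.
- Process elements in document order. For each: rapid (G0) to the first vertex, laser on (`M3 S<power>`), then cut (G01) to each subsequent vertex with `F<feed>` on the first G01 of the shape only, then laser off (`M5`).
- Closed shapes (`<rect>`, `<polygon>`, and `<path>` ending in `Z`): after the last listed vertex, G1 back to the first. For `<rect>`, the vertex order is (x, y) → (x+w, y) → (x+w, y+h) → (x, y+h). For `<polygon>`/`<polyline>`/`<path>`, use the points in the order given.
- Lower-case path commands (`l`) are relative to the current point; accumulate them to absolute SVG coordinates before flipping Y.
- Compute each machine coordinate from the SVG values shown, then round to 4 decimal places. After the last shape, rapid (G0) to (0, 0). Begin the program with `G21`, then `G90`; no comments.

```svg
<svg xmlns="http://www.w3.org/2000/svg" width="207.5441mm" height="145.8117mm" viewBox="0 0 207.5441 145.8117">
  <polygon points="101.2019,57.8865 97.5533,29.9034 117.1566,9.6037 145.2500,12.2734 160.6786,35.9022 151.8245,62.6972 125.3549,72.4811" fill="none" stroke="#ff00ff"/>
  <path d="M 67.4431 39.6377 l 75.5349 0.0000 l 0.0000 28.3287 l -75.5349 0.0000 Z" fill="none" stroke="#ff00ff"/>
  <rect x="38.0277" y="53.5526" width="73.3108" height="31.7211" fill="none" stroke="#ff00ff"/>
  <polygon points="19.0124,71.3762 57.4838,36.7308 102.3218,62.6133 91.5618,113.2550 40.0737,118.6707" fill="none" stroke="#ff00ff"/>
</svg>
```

G21
G90
G0 X101.2019 Y87.9252
M3 S458
G01 X97.5533 Y115.9083 F1973
G01 X117.1566 Y136.2080
G01 X145.2500 Y133.5383
G01 X160.6786 Y109.9095
G01 X151.8245 Y83.1145
G01 X125.3549 Y73.3306
G01 X101.2019 Y87.9252
M5
G0 X67.4431 Y106.1740
M3 S458
G01 X142.9780 Y106.1740 F1973
G01 X142.9780 Y77.8453
G01 X67.4431 Y77.8453
G01 X67.4431 Y106.1740
M5
G0 X38.0277 Y92.2591
M3 S458
G01 X111.3385 Y92.2591 F1973
G01 X111.3385 Y60.5380
G01 X38.0277 Y60.5380
G01 X38.0277 Y92.2591
M5
G0 X19.0124 Y74.4355
M3 S458
G01 X57.4838 Y109.0809 F1973
G01 X102.3218 Y83.1984
G01 X91.5618 Y32.5567
G01 X40.0737 Y27.1410
G01 X19.0124 Y74.4355
M5
G0 X0.0000 Y0.0000

1 u = 1 mm; y_m = 145.8117 − y.

[1] `<polygon>` regular polygon, #ff00ff→score S458 F1973: (101.2019,87.9252) → (97.5533,115.9083) → (117.1566,136.2080) → (145.2500,133.5383) → (160.6786,109.9095) → (151.8245,83.1145) → (125.3549,73.3306) → (101.2019,87.9252) (closed)

[2] `<path>` rectangle, #ff00ff→score S458 F1973: (67.4431,106.1740) → (142.9780,106.1740) → (142.9780,77.8453) → (67.4431,77.8453) → (67.4431,106.1740) (closed)

[3] `<rect>` rectangle, #ff00ff→score S458 F1973: (38.0277,92.2591) → (111.3385,92.2591) → (111.3385,60.5380) → (38.0277,60.5380) → (38.0277,92.2591) (closed)

[4] `<polygon>` regular polygon, #ff00ff→score S458 F1973: (19.0124,74.4355) → (57.4838,109.0809) → (102.3218,83.1984) → (91.5618,32.5567) → (40.0737,27.1410) → (19.0124,74.4355) (closed)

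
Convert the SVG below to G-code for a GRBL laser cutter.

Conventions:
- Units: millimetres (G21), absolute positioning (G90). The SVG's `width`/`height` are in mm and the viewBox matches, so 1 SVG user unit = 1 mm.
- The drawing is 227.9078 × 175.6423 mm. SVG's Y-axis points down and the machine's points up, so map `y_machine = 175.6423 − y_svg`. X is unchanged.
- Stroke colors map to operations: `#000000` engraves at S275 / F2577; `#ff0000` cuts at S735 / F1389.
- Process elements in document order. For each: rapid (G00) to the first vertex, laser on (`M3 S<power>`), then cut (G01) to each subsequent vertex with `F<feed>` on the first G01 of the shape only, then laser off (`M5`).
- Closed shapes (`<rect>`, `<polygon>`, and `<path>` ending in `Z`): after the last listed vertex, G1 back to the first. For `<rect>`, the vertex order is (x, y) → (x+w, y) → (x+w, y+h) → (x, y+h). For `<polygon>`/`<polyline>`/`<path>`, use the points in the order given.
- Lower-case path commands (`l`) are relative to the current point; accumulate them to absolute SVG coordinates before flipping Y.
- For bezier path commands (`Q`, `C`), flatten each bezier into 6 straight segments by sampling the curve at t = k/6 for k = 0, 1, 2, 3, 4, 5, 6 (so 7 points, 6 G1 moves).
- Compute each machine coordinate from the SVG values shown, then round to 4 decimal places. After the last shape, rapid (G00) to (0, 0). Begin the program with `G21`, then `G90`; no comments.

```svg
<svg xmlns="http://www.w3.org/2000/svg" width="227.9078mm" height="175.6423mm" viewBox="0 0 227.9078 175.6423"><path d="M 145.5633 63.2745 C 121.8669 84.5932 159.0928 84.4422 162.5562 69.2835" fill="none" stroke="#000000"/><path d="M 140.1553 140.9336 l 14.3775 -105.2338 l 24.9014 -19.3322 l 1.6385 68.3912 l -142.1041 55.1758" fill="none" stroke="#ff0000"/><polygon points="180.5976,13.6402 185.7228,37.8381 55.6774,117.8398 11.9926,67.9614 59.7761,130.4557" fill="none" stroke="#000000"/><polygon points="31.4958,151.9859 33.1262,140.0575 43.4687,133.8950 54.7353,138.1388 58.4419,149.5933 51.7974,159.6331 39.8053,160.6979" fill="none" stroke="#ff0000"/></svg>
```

G21
G90
G00 X145.5633 Y112.3678
M3 S275
G01 X138.3536 Y103.4677 F2577
G01 X138.6675 Y97.9663
G01 X143.8748 Y95.6843
G01 X151.3455 Y96.4420
G01 X158.4493 Y100.0600
G01 X162.5562 Y106.3588
M5
G00 X140.1553 Y34.7087
M3 S735
G01 X154.5328 Y139.9425 F1389
G01 X179.4342 Y159.2747
G01 X181.0727 Y90.8835
G01 X38.9686 Y35.7077
M5
G00 X180.5976 Y162.0021
M3 S275
G01 X185.7228 Y137.8042 F2577
G01 X55.6774 Y57.8025
G01 X11.9926 Y107.6809
G01 X59.7761 Y45.1866
G01 X180.5976 Y162.0021
M5
G00 X31.4958 Y23.6564
M3 S735
G01 X33.1262 Y35.5848 F1389
G01 X43.4687 Y41.7473
G01 X54.7353 Y37.5035
G01 X58.4419 Y26.0490
G01 X51.7974 Y16.0092
G01 X39.8053 Y14.9444
G01 X31.4958 Y23.6564
M5
G00 X0.0000 Y0.0000

Since the viewBox matches the mm dimensions, user units are millimetres directly. The only transform is the Y-flip y_m = 175.6423 − y_svg.

Shape 1 is a cubic bezier drawn with `<path>`. Its stroke #000000 means engrave at S275, F2577. After flipping Y the toolpath is (145.5633,112.3678) → (138.3536,103.4677) → (138.6675,97.9663) → (143.8748,95.6843) → (151.3455,96.4420) → (158.4493,100.0600) → (162.5562,106.3588).

Shape 2 is a open polyline drawn with `<path>`. Its stroke #ff0000 means cut at S735, F1389. After flipping Y the toolpath is (140.1553,34.7087) → (154.5328,139.9425) → (179.4342,159.2747) → (181.0727,90.8835) → (38.9686,35.7077).

Shape 3 is a closed polygon drawn with `<polygon>`. Its stroke #000000 means engrave at S275, F2577. After flipping Y the toolpath is (180.5976,162.0021) → (185.7228,137.8042) → (55.6774,57.8025) → (11.9926,107.6809) → (59.7761,45.1866) → (180.5976,162.0021), returning to the start.

Shape 4 is a regular polygon drawn with `<polygon>`. Its stroke #ff0000 means cut at S735, F1389. After flipping Y the toolpath is (31.4958,23.6564) → (33.1262,35.5848) → (43.4687,41.7473) → (54.7353,37.5035) → (58.4419,26.0490) → (51.7974,16.0092) → (39.8053,14.9444) → (31.4958,23.6564), returning to the start.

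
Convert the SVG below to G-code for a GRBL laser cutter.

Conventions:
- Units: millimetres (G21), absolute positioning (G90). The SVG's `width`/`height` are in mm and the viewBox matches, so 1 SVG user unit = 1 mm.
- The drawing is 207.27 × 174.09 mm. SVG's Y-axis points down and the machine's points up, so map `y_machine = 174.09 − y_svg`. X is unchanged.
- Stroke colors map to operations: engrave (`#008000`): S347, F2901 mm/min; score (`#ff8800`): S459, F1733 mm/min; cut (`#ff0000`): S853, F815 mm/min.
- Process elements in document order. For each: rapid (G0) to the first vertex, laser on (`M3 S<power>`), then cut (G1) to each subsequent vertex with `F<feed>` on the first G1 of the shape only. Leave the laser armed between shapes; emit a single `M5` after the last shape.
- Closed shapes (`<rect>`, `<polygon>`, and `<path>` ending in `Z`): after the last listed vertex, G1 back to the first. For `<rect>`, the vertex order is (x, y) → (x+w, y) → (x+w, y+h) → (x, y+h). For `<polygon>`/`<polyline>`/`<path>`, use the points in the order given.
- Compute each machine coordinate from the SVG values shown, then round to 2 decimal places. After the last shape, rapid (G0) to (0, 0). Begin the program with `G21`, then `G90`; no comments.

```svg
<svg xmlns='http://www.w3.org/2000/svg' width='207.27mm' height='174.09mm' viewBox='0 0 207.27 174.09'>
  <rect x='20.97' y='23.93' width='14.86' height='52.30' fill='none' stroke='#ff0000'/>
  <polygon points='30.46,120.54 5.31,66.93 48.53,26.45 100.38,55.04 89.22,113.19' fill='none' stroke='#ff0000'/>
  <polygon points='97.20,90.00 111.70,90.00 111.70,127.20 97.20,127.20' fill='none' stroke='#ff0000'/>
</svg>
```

viewBox `0 0 207.27 174.09` with mm width/height → 1 unit = 1 mm. Flip: y_m = 174.09 − y_svg.

**Shape 1** — `<rect>` rectangle, stroke `#ff0000` → cut (S853, F815). Machine vertices: (20.97,150.16) → (35.83,150.16) → (35.83,97.86) → (20.97,97.86) → (20.97,150.16). Closed: final G1 returns to the first vertex.

**Shape 2** — `<polygon>` regular polygon, stroke `#ff0000` → cut (S853, F815). Machine vertices: (30.46,53.55) → (5.31,107.16) → (48.53,147.64) → (100.38,119.05) → (89.22,60.90) → (30.46,53.55). Closed: final G1 returns to the first vertex.

**Shape 3** — `<polygon>` rectangle, stroke `#ff0000` → cut (S853, F815). Machine vertices: (97.20,84.09) → (111.70,84.09) → (111.70,46.89) → (97.20,46.89) → (97.20,84.09). Closed: final G1 returns to the first vertex.

G21
G90
G0 X20.97 Y150.16
M3 S853
G1 X35.83 Y150.16 F815
G1 X35.83 Y97.86
G1 X20.97 Y97.86
G1 X20.97 Y150.16
G0 X30.46 Y53.55
M3 S853
G1 X5.31 Y107.16 F815
G1 X48.53 Y147.64
G1 X100.38 Y119.05
G1 X89.22 Y60.90
G1 X30.46 Y53.55
G0 X97.20 Y84.09
M3 S853
G1 X111.70 Y84.09 F815
G1 X111.70 Y46.89
G1 X97.20 Y46.89
G1 X97.20 Y84.09
M5
G0 X0.00 Y0.00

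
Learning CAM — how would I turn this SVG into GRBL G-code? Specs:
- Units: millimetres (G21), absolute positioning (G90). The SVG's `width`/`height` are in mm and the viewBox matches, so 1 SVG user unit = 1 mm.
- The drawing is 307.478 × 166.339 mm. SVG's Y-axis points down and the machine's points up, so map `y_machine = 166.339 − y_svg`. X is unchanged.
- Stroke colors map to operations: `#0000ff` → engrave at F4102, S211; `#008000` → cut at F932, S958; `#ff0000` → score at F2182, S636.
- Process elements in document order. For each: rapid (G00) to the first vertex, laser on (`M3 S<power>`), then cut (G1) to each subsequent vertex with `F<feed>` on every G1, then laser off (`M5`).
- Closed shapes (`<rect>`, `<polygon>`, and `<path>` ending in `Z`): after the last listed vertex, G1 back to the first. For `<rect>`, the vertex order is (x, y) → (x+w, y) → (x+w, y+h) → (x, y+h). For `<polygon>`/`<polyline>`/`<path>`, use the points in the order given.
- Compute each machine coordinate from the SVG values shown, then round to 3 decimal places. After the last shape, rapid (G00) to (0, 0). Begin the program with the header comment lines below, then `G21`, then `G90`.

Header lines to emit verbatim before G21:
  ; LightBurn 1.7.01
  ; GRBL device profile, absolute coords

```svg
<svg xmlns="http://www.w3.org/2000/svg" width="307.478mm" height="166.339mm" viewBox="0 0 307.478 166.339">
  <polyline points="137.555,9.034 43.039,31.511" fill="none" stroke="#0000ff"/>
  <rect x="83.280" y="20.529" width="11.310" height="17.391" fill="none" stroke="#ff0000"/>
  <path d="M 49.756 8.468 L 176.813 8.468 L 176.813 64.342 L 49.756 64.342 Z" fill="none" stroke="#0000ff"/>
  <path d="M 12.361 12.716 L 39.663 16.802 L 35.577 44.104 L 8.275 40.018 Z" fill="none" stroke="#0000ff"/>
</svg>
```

viewBox `0 0 307.478 166.339` with mm width/height → 1 unit = 1 mm. Flip: y_m = 166.339 − y_svg.

**Shape 1** — `<polyline>` line segment, stroke `#0000ff` → engrave (S211, F4102). Machine vertices: (137.555,157.305) → (43.039,134.828). Open path.

**Shape 2** — `<rect>` rectangle, stroke `#ff0000` → score (S636, F2182). Machine vertices: (83.280,145.810) → (94.590,145.810) → (94.590,128.419) → (83.280,128.419) → (83.280,145.810). Closed: final G1 returns to the first vertex.

**Shape 3** — `<path>` rectangle, stroke `#0000ff` → engrave (S211, F4102). Machine vertices: (49.756,157.871) → (176.813,157.871) → (176.813,101.997) → (49.756,101.997) → (49.756,157.871). Closed: final G1 returns to the first vertex.

**Shape 4** — `<path>` regular polygon, stroke `#0000ff` → engrave (S211, F4102). Machine vertices: (12.361,153.623) → (39.663,149.537) → (35.577,122.235) → (8.275,126.321) → (12.361,153.623). Closed: final G1 returns to the first vertex.

; LightBurn 1.7.01
; GRBL device profile, absolute coords
G21
G90
G00 X137.555 Y157.305
M3 S211
G1 X43.039 Y134.828 F4102
M5
G00 X83.280 Y145.810
M3 S636
G1 X94.590 Y145.810 F2182
G1 X94.590 Y128.419 F2182
G1 X83.280 Y128.419 F2182
G1 X83.280 Y145.810 F2182
M5
G00 X49.756 Y157.871
M3 S211
G1 X176.813 Y157.871 F4102
G1 X176.813 Y101.997 F4102
G1 X49.756 Y101.997 F4102
G1 X49.756 Y157.871 F4102
M5
G00 X12.361 Y153.623
M3 S211
G1 X39.663 Y149.537 F4102
G1 X35.577 Y122.235 F4102
G1 X8.275 Y126.321 F4102
G1 X12.361 Y153.623 F4102
M5
G00 X0.000 Y0.000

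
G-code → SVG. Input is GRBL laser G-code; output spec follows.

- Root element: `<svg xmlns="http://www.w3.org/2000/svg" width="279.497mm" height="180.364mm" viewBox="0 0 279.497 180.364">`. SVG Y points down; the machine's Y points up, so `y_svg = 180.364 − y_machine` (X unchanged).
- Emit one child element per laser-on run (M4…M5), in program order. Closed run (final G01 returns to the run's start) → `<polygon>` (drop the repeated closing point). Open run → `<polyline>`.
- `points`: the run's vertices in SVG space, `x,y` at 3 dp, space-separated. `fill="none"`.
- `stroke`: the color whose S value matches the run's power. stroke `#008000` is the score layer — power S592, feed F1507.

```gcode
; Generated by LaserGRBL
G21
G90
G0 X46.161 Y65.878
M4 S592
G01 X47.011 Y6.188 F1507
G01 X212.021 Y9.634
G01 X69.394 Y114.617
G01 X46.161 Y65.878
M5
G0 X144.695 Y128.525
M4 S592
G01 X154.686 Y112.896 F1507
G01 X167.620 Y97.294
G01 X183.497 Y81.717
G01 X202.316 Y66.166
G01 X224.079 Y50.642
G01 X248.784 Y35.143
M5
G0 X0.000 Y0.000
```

Each laser-on run becomes one SVG element. Flip Y back into SVG space with y_svg = 180.364 − y_machine. Every run uses S592, so all elements get stroke `#008000` (score).

Run 1: The run returns to its start, so emit a `<polygon>` with points (Y-flipped): 46.161,114.486 47.011,174.176 212.021,170.730 69.394,65.747.

Run 2: The run is open, so emit a `<polyline>` with points (Y-flipped): 144.695,51.839 154.686,67.468 167.620,83.070 183.497,98.647 202.316,114.198 224.079,129.722 248.784,145.221.

<svg xmlns="http://www.w3.org/2000/svg" width="279.497mm" height="180.364mm" viewBox="0 0 279.497 180.364">
  <polygon points="46.161,114.486 47.011,174.176 212.021,170.730 69.394,65.747" fill="none" stroke="#008000"/>
  <polyline points="144.695,51.839 154.686,67.468 167.620,83.070 183.497,98.647 202.316,114.198 224.079,129.722 248.784,145.221" fill="none" stroke="#008000"/>
</svg>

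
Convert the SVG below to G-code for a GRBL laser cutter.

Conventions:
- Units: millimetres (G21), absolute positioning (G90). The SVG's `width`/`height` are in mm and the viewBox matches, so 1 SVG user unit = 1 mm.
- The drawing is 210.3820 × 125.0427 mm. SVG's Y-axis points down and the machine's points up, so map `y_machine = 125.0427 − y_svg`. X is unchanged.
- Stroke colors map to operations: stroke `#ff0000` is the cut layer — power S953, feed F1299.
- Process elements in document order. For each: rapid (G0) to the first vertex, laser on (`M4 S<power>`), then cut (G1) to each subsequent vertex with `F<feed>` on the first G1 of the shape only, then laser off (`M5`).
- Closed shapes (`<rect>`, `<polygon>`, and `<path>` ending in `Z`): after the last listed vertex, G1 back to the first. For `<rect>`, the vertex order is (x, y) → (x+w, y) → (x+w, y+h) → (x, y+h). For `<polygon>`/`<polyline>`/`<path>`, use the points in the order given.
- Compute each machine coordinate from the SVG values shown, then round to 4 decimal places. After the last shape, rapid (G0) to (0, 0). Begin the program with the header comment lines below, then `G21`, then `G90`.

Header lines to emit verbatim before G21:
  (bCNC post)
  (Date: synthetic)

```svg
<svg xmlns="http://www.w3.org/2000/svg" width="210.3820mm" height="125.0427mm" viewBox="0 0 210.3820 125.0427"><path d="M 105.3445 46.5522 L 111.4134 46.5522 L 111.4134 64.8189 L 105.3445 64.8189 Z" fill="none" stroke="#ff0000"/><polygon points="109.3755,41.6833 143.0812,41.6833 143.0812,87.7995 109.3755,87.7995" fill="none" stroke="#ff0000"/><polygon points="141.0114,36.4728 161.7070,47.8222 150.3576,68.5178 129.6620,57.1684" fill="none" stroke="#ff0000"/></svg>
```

(bCNC post)
(Date: synthetic)
G21
G90
G0 X105.3445 Y78.4905
M4 S953
G1 X111.4134 Y78.4905 F1299
G1 X111.4134 Y60.2238
G1 X105.3445 Y60.2238
G1 X105.3445 Y78.4905
M5
G0 X109.3755 Y83.3594
M4 S953
G1 X143.0812 Y83.3594 F1299
G1 X143.0812 Y37.2432
G1 X109.3755 Y37.2432
G1 X109.3755 Y83.3594
M5
G0 X141.0114 Y88.5699
M4 S953
G1 X161.7070 Y77.2205 F1299
G1 X150.3576 Y56.5249
G1 X129.6620 Y67.8743
G1 X141.0114 Y88.5699
M5
G0 X0.0000 Y0.0000

viewBox `0 0 210.3820 125.0427` with mm width/height → 1 unit = 1 mm. Flip: y_m = 125.0427 − y_svg.

**Shape 1** — `<path>` rectangle, stroke `#ff0000` → cut (S953, F1299). Machine vertices: (105.3445,78.4905) → (111.4134,78.4905) → (111.4134,60.2238) → (105.3445,60.2238) → (105.3445,78.4905). Closed: final G1 returns to the first vertex.

**Shape 2** — `<polygon>` rectangle, stroke `#ff0000` → cut (S953, F1299). Machine vertices: (109.3755,83.3594) → (143.0812,83.3594) → (143.0812,37.2432) → (109.3755,37.2432) → (109.3755,83.3594). Closed: final G1 returns to the first vertex.

**Shape 3** — `<polygon>` regular polygon, stroke `#ff0000` → cut (S953, F1299). Machine vertices: (141.0114,88.5699) → (161.7070,77.2205) → (150.3576,56.5249) → (129.6620,67.8743) → (141.0114,88.5699). Closed: final G1 returns to the first vertex.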